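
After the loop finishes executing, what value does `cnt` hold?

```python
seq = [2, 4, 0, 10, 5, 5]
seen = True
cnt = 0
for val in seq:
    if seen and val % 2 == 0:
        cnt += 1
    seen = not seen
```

Let's trace through this code step by step.

Initialize: seq = [2, 4, 0, 10, 5, 5]
Initialize: seen = True
Initialize: cnt = 0
Entering loop: for val in seq:
After iteration 1: val = 2, seen = False, cnt = 1
After iteration 2: val = 4, seen = True, cnt = 1
After iteration 3: val = 0, seen = False, cnt = 2
After iteration 4: val = 10, seen = True, cnt = 2
After iteration 5: val = 5, seen = False, cnt = 2
After iteration 6: val = 5, seen = True, cnt = 2
Loop ends.

Final answer: 2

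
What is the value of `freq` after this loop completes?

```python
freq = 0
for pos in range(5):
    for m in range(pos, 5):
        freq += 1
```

Let's trace through this code step by step.

Initialize: freq = 0
Entering loop: for pos in range(5):
After iteration 1: pos = 0, freq = 5
After iteration 2: pos = 1, freq = 9
After iteration 3: pos = 2, freq = 12
After iteration 4: pos = 3, freq = 14
After iteration 5: pos = 4, freq = 15
Loop ends.

Final answer: 15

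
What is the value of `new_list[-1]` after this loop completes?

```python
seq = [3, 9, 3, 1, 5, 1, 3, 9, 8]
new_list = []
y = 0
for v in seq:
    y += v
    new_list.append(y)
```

Let's trace through this code step by step.

Initialize: seq = [3, 9, 3, 1, 5, 1, 3, 9, 8]
Initialize: new_list = []
Initialize: y = 0
Entering loop: for v in seq:
After iteration 1: v = 3, new_list = [3], y = 3
After iteration 2: v = 9, new_list = [3, 12], y = 12
After iteration 3: v = 3, new_list = [3, 12, 15], y = 15
After iteration 4: v = 1, new_list = [3, 12, 15, 16], y = 16
After iteration 5: v = 5, new_list = [3, 12, 15, 16, 21], y = 21
After iteration 6: v = 1, new_list = [3, 12, 15, 16, 21, 22], y = 22
After iteration 7: v = 3, new_list = [3, 12, 15, 16, 21, 22, 25], y = 25
After iteration 8: v = 9, new_list = [3, 12, 15, 16, 21, 22, 25, 34], y = 34
After iteration 9: v = 8, new_list = [3, 12, 15, 16, 21, 22, 25, 34, 42], y = 42
Loop ends.
new_list[-1] = 42

Final answer: 42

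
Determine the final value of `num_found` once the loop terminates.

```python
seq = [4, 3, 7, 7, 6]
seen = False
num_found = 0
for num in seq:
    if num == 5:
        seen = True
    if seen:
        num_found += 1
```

Let's trace through this code step by step.

Initialize: seq = [4, 3, 7, 7, 6]
Initialize: seen = False
Initialize: num_found = 0
Entering loop: for num in seq:
After iteration 1: num = 4, num_found = 0
After iteration 2: num = 3, num_found = 0
After iteration 3: num = 7, num_found = 0
After iteration 4: num = 7, num_found = 0
After iteration 5: num = 6, num_found = 0
Loop ends.

Final answer: 0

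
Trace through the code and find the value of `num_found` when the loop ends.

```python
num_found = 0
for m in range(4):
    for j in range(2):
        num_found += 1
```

Let's trace through this code step by step.

Initialize: num_found = 0
Entering loop: for m in range(4):
After iteration 1: m = 0, num_found = 2
After iteration 2: m = 1, num_found = 4
After iteration 3: m = 2, num_found = 6
After iteration 4: m = 3, num_found = 8
Loop ends.

Final answer: 8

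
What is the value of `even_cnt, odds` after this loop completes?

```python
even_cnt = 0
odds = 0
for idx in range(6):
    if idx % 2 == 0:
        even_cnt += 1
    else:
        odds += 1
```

Let's trace through this code step by step.

Initialize: even_cnt = 0
Initialize: odds = 0
Entering loop: for idx in range(6):
After iteration 1: idx = 0, even_cnt = 1, odds = 0
After iteration 2: idx = 1, even_cnt = 1, odds = 1
After iteration 3: idx = 2, even_cnt = 2, odds = 1
After iteration 4: idx = 3, even_cnt = 2, odds = 2
After iteration 5: idx = 4, even_cnt = 3, odds = 2
After iteration 6: idx = 5, even_cnt = 3, odds = 3
Loop ends.

Final answer: 3, 3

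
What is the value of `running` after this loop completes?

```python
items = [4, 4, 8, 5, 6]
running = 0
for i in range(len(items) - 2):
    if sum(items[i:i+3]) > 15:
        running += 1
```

Let's trace through this code step by step.

Initialize: items = [4, 4, 8, 5, 6]
Initialize: running = 0
Entering loop: for i in range(len(items) - 2):
After iteration 1: i = 0, running = 1
After iteration 2: i = 1, running = 2
After iteration 3: i = 2, running = 3
Loop ends.

Final answer: 3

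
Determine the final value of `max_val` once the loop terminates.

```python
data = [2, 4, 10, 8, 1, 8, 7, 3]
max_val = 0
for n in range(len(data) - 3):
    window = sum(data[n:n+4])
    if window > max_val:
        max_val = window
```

Let's trace through this code step by step.

Initialize: data = [2, 4, 10, 8, 1, 8, 7, 3]
Initialize: max_val = 0
Entering loop: for n in range(len(data) - 3):
After iteration 1: n = 0, max_val = 24, window = 24
After iteration 2: n = 1, max_val = 24, window = 23
After iteration 3: n = 2, max_val = 27, window = 27
After iteration 4: n = 3, max_val = 27, window = 24
After iteration 5: n = 4, max_val = 27, window = 19
Loop ends.

Final answer: 27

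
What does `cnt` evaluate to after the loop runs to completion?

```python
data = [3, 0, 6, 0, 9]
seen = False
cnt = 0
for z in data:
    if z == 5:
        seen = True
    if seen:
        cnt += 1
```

Let's trace through this code step by step.

Initialize: data = [3, 0, 6, 0, 9]
Initialize: seen = False
Initialize: cnt = 0
Entering loop: for z in data:
After iteration 1: z = 3, cnt = 0
After iteration 2: z = 0, cnt = 0
After iteration 3: z = 6, cnt = 0
After iteration 4: z = 0, cnt = 0
After iteration 5: z = 9, cnt = 0
Loop ends.

Final answer: 0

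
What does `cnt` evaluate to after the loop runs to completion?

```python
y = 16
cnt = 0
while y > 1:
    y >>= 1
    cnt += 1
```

Let's trace through this code step by step.

Initialize: y = 16
Initialize: cnt = 0
Entering loop: while y > 1:
After iteration 1: y = 8, cnt = 1
After iteration 2: y = 4, cnt = 2
After iteration 3: y = 2, cnt = 3
After iteration 4: y = 1, cnt = 4
Loop ends.

Final answer: 4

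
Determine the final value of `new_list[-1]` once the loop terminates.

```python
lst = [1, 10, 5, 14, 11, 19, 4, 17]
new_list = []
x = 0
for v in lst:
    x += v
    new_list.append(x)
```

Let's trace through this code step by step.

Initialize: lst = [1, 10, 5, 14, 11, 19, 4, 17]
Initialize: new_list = []
Initialize: x = 0
Entering loop: for v in lst:
After iteration 1: v = 1, new_list = [1], x = 1
After iteration 2: v = 10, new_list = [1, 11], x = 11
After iteration 3: v = 5, new_list = [1, 11, 16], x = 16
After iteration 4: v = 14, new_list = [1, 11, 16, 30], x = 30
After iteration 5: v = 11, new_list = [1, 11, 16, 30, 41], x = 41
After iteration 6: v = 19, new_list = [1, 11, 16, 30, 41, 60], x = 60
After iteration 7: v = 4, new_list = [1, 11, 16, 30, 41, 60, 64], x = 64
After iteration 8: v = 17, new_list = [1, 11, 16, 30, 41, 60, 64, 81], x = 81
Loop ends.
new_list[-1] = 81

Final answer: 81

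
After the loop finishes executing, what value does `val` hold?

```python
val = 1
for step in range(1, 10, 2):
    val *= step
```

Let's trace through this code step by step.

Initialize: val = 1
Entering loop: for step in range(1, 10, 2):
After iteration 1: step = 1, val = 1
After iteration 2: step = 3, val = 3
After iteration 3: step = 5, val = 15
After iteration 4: step = 7, val = 105
After iteration 5: step = 9, val = 945
Loop ends.

Final answer: 945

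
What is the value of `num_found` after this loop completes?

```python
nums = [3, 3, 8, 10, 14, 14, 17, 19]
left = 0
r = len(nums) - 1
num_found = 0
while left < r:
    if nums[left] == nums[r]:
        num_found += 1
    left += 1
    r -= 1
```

Let's trace through this code step by step.

Initialize: nums = [3, 3, 8, 10, 14, 14, 17, 19]
Initialize: left = 0
Initialize: r = 7
Initialize: num_found = 0
Entering loop: while left < r:
After iteration 1: left = 1, r = 6, num_found = 0
After iteration 2: left = 2, r = 5, num_found = 0
After iteration 3: left = 3, r = 4, num_found = 0
After iteration 4: left = 4, r = 3, num_found = 0
Loop ends.

Final answer: 0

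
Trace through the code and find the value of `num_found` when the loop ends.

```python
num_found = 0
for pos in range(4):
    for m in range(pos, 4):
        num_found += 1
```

Let's trace through this code step by step.

Initialize: num_found = 0
Entering loop: for pos in range(4):
After iteration 1: pos = 0, num_found = 4
After iteration 2: pos = 1, num_found = 7
After iteration 3: pos = 2, num_found = 9
After iteration 4: pos = 3, num_found = 10
Loop ends.

Final answer: 10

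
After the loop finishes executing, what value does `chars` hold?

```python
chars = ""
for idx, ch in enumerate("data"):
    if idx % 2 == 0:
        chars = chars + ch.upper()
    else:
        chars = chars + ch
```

Let's trace through this code step by step.

Initialize: chars = ''
Entering loop: for idx, ch in enumerate("data"):
After iteration 1: idx = 0, ch = 'd', chars = 'D'
After iteration 2: idx = 1, ch = 'a', chars = 'Da'
After iteration 3: idx = 2, ch = 't', chars = 'DaT'
After iteration 4: idx = 3, ch = 'a', chars = 'DaTa'
Loop ends.

Final answer: 'DaTa'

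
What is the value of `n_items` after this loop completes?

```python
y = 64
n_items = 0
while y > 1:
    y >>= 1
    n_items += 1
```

Let's trace through this code step by step.

Initialize: y = 64
Initialize: n_items = 0
Entering loop: while y > 1:
After iteration 1: y = 32, n_items = 1
After iteration 2: y = 16, n_items = 2
After iteration 3: y = 8, n_items = 3
After iteration 4: y = 4, n_items = 4
After iteration 5: y = 2, n_items = 5
After iteration 6: y = 1, n_items = 6
Loop ends.

Final answer: 6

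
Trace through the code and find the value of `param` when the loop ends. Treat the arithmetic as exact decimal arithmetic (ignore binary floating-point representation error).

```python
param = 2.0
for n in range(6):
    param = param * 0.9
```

Let's trace through this code step by step.

Initialize: param = 2.0
Entering loop: for n in range(6):
After iteration 1: n = 0, param = 1.8
After iteration 2: n = 1, param = 1.62
After iteration 3: n = 2, param = 1.458
After iteration 4: n = 3, param = 1.3122
After iteration 5: n = 4, param = 1.18098
After iteration 6: n = 5, param = 1.062882
Loop ends.

Final answer: 1.062882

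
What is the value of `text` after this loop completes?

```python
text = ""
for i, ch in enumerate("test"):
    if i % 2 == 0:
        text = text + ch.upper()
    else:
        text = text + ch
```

Let's trace through this code step by step.

Initialize: text = ''
Entering loop: for i, ch in enumerate("test"):
After iteration 1: i = 0, ch = 't', text = 'T'
After iteration 2: i = 1, ch = 'e', text = 'Te'
After iteration 3: i = 2, ch = 's', text = 'TeS'
After iteration 4: i = 3, ch = 't', text = 'TeSt'
Loop ends.

Final answer: 'TeSt'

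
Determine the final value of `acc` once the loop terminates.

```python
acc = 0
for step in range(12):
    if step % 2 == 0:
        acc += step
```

Let's trace through this code step by step.

Initialize: acc = 0
Entering loop: for step in range(12):
After iteration 1: step = 0, acc = 0
After iteration 2: step = 1, acc = 0
After iteration 3: step = 2, acc = 2
After iteration 4: step = 3, acc = 2
After iteration 5: step = 4, acc = 6
After iteration 6: step = 5, acc = 6
After iteration 7: step = 6, acc = 12
After iteration 8: step = 7, acc = 12
After iteration 9: step = 8, acc = 20
After iteration 10: step = 9, acc = 20
After iteration 11: step = 10, acc = 30
After iteration 12: step = 11, acc = 30
Loop ends.

Final answer: 30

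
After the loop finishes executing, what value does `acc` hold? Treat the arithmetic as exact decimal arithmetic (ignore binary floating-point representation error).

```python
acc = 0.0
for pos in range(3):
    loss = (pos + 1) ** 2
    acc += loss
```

Let's trace through this code step by step.

Initialize: acc = 0.0
Entering loop: for pos in range(3):
After iteration 1: pos = 0, acc = 1.0, loss = 1
After iteration 2: pos = 1, acc = 5.0, loss = 4
After iteration 3: pos = 2, acc = 14.0, loss = 9
Loop ends.

Final answer: 14.0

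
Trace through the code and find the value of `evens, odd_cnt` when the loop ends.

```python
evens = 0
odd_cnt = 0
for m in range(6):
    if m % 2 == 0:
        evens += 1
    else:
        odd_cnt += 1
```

Let's trace through this code step by step.

Initialize: evens = 0
Initialize: odd_cnt = 0
Entering loop: for m in range(6):
After iteration 1: m = 0, evens = 1, odd_cnt = 0
After iteration 2: m = 1, evens = 1, odd_cnt = 1
After iteration 3: m = 2, evens = 2, odd_cnt = 1
After iteration 4: m = 3, evens = 2, odd_cnt = 2
After iteration 5: m = 4, evens = 3, odd_cnt = 2
After iteration 6: m = 5, evens = 3, odd_cnt = 3
Loop ends.

Final answer: 3, 3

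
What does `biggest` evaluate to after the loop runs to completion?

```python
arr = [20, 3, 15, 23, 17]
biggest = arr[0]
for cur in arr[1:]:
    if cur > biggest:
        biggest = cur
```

Let's trace through this code step by step.

Initialize: arr = [20, 3, 15, 23, 17]
Initialize: biggest = 20
Entering loop: for cur in arr[1:]:
After iteration 1: cur = 3, biggest = 20
After iteration 2: cur = 15, biggest = 20
After iteration 3: cur = 23, biggest = 23
After iteration 4: cur = 17, biggest = 23
Loop ends.

Final answer: 23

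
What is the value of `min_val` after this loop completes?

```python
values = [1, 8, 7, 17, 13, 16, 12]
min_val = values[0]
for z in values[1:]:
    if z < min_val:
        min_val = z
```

Let's trace through this code step by step.

Initialize: values = [1, 8, 7, 17, 13, 16, 12]
Initialize: min_val = 1
Entering loop: for z in values[1:]:
After iteration 1: z = 8, min_val = 1
After iteration 2: z = 7, min_val = 1
After iteration 3: z = 17, min_val = 1
After iteration 4: z = 13, min_val = 1
After iteration 5: z = 16, min_val = 1
After iteration 6: z = 12, min_val = 1
Loop ends.

Final answer: 1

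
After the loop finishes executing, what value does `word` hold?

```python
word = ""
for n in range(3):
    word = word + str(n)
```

Let's trace through this code step by step.

Initialize: word = ''
Entering loop: for n in range(3):
After iteration 1: n = 0, word = '0'
After iteration 2: n = 1, word = '01'
After iteration 3: n = 2, word = '012'
Loop ends.

Final answer: '012'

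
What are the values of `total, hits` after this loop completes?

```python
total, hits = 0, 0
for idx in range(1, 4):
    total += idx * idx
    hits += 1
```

Let's trace through this code step by step.

Initialize: total = 0
Initialize: hits = 0
Entering loop: for idx in range(1, 4):
After iteration 1: idx = 1, total = 1, hits = 1
After iteration 2: idx = 2, total = 5, hits = 2
After iteration 3: idx = 3, total = 14, hits = 3
Loop ends.

Final answer: 14, 3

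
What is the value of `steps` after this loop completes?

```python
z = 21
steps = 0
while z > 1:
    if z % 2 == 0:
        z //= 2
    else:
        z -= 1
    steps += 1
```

Let's trace through this code step by step.

Initialize: z = 21
Initialize: steps = 0
Entering loop: while z > 1:
After iteration 1: z = 20, steps = 1
After iteration 2: z = 10, steps = 2
After iteration 3: z = 5, steps = 3
After iteration 4: z = 4, steps = 4
After iteration 5: z = 2, steps = 5
After iteration 6: z = 1, steps = 6
Loop ends.

Final answer: 6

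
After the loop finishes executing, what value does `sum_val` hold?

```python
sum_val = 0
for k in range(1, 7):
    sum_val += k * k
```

Let's trace through this code step by step.

Initialize: sum_val = 0
Entering loop: for k in range(1, 7):
After iteration 1: k = 1, sum_val = 1
After iteration 2: k = 2, sum_val = 5
After iteration 3: k = 3, sum_val = 14
After iteration 4: k = 4, sum_val = 30
After iteration 5: k = 5, sum_val = 55
After iteration 6: k = 6, sum_val = 91
Loop ends.

Final answer: 91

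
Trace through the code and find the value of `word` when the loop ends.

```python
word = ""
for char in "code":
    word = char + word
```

Let's trace through this code step by step.

Initialize: word = ''
Entering loop: for char in "code":
After iteration 1: char = 'c', word = 'c'
After iteration 2: char = 'o', word = 'oc'
After iteration 3: char = 'd', word = 'doc'
After iteration 4: char = 'e', word = 'edoc'
Loop ends.

Final answer: 'edoc'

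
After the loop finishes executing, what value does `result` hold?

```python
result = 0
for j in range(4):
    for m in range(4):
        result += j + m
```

Let's trace through this code step by step.

Initialize: result = 0
Entering loop: for j in range(4):
After iteration 1: j = 0, result = 6
After iteration 2: j = 1, result = 16
After iteration 3: j = 2, result = 30
After iteration 4: j = 3, result = 48
Loop ends.

Final answer: 48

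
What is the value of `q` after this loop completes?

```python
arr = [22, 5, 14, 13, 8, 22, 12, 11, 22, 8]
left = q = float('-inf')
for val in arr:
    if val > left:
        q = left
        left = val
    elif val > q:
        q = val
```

Let's trace through this code step by step.

Initialize: arr = [22, 5, 14, 13, 8, 22, 12, 11, 22, 8]
Initialize: left = -inf
Initialize: q = -inf
Entering loop: for val in arr:
After iteration 1: val = 22, left = 22, q = -inf
After iteration 2: val = 5, left = 22, q = 5
After iteration 3: val = 14, left = 22, q = 14
After iteration 4: val = 13, left = 22, q = 14
After iteration 5: val = 8, left = 22, q = 14
After iteration 6: val = 22, left = 22, q = 22
After iteration 7: val = 12, left = 22, q = 22
After iteration 8: val = 11, left = 22, q = 22
After iteration 9: val = 22, left = 22, q = 22
After iteration 10: val = 8, left = 22, q = 22
Loop ends.

Final answer: 22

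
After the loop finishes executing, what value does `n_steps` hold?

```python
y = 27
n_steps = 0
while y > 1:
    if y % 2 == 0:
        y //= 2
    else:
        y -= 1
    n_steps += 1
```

Let's trace through this code step by step.

Initialize: y = 27
Initialize: n_steps = 0
Entering loop: while y > 1:
After iteration 1: y = 26, n_steps = 1
After iteration 2: y = 13, n_steps = 2
After iteration 3: y = 12, n_steps = 3
After iteration 4: y = 6, n_steps = 4
After iteration 5: y = 3, n_steps = 5
After iteration 6: y = 2, n_steps = 6
After iteration 7: y = 1, n_steps = 7
Loop ends.

Final answer: 7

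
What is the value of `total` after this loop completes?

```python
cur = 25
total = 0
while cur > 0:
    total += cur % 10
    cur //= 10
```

Let's trace through this code step by step.

Initialize: cur = 25
Initialize: total = 0
Entering loop: while cur > 0:
After iteration 1: cur = 2, total = 5
After iteration 2: cur = 0, total = 7
Loop ends.

Final answer: 7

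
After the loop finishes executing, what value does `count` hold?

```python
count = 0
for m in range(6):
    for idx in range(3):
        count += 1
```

Let's trace through this code step by step.

Initialize: count = 0
Entering loop: for m in range(6):
After iteration 1: m = 0, count = 3
After iteration 2: m = 1, count = 6
After iteration 3: m = 2, count = 9
After iteration 4: m = 3, count = 12
After iteration 5: m = 4, count = 15
After iteration 6: m = 5, count = 18
Loop ends.

Final answer: 18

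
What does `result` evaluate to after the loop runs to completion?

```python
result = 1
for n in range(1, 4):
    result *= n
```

Let's trace through this code step by step.

Initialize: result = 1
Entering loop: for n in range(1, 4):
After iteration 1: n = 1, result = 1
After iteration 2: n = 2, result = 2
After iteration 3: n = 3, result = 6
Loop ends.

Final answer: 6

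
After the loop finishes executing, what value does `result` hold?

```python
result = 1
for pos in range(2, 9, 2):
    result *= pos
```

Let's trace through this code step by step.

Initialize: result = 1
Entering loop: for pos in range(2, 9, 2):
After iteration 1: pos = 2, result = 2
After iteration 2: pos = 4, result = 8
After iteration 3: pos = 6, result = 48
After iteration 4: pos = 8, result = 384
Loop ends.

Final answer: 384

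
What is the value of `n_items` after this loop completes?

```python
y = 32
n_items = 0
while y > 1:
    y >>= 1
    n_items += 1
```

Let's trace through this code step by step.

Initialize: y = 32
Initialize: n_items = 0
Entering loop: while y > 1:
After iteration 1: y = 16, n_items = 1
After iteration 2: y = 8, n_items = 2
After iteration 3: y = 4, n_items = 3
After iteration 4: y = 2, n_items = 4
After iteration 5: y = 1, n_items = 5
Loop ends.

Final answer: 5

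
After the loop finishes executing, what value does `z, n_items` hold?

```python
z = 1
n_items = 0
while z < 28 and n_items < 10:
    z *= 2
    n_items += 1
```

Let's trace through this code step by step.

Initialize: z = 1
Initialize: n_items = 0
Entering loop: while z < 28 and n_items < 10:
After iteration 1: z = 2, n_items = 1
After iteration 2: z = 4, n_items = 2
After iteration 3: z = 8, n_items = 3
After iteration 4: z = 16, n_items = 4
After iteration 5: z = 32, n_items = 5
Loop ends.

Final answer: 32, 5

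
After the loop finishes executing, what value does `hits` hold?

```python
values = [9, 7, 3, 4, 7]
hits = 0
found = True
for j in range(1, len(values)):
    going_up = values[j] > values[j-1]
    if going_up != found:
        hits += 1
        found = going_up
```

Let's trace through this code step by step.

Initialize: values = [9, 7, 3, 4, 7]
Initialize: hits = 0
Initialize: found = True
Entering loop: for j in range(1, len(values)):
After iteration 1: j = 1, hits = 1, found = False, going_up = False
After iteration 2: j = 2, hits = 1, found = False, going_up = False
After iteration 3: j = 3, hits = 2, found = True, going_up = True
After iteration 4: j = 4, hits = 2, found = True, going_up = True
Loop ends.

Final answer: 2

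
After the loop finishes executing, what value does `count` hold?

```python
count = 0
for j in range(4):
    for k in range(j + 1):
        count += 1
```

Let's trace through this code step by step.

Initialize: count = 0
Entering loop: for j in range(4):
After iteration 1: j = 0, count = 1, k = 0
After iteration 2: j = 1, count = 3, k = 1
After iteration 3: j = 2, count = 6, k = 2
After iteration 4: j = 3, count = 10, k = 3
Loop ends.

Final answer: 10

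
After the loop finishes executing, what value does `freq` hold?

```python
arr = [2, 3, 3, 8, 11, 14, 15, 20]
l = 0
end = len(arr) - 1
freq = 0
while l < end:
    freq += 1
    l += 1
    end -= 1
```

Let's trace through this code step by step.

Initialize: arr = [2, 3, 3, 8, 11, 14, 15, 20]
Initialize: l = 0
Initialize: end = 7
Initialize: freq = 0
Entering loop: while l < end:
After iteration 1: l = 1, end = 6, freq = 1
After iteration 2: l = 2, end = 5, freq = 2
After iteration 3: l = 3, end = 4, freq = 3
After iteration 4: l = 4, end = 3, freq = 4
Loop ends.

Final answer: 4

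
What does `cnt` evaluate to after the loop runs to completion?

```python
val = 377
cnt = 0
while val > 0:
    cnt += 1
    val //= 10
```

Let's trace through this code step by step.

Initialize: val = 377
Initialize: cnt = 0
Entering loop: while val > 0:
After iteration 1: val = 37, cnt = 1
After iteration 2: val = 3, cnt = 2
After iteration 3: val = 0, cnt = 3
Loop ends.

Final answer: 3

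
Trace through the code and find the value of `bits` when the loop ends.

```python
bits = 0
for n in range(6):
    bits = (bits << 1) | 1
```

Let's trace through this code step by step.

Initialize: bits = 0
Entering loop: for n in range(6):
After iteration 1: n = 0, bits = 1
After iteration 2: n = 1, bits = 3
After iteration 3: n = 2, bits = 7
After iteration 4: n = 3, bits = 15
After iteration 5: n = 4, bits = 31
After iteration 6: n = 5, bits = 63
Loop ends.

Final answer: 63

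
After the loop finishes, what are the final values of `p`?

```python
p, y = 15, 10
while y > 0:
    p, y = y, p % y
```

Let's trace through this code step by step.

Initialize: p = 15
Initialize: y = 10
Entering loop: while y > 0:
After iteration 1: p = 10, y = 5
After iteration 2: p = 5, y = 0
Loop ends.

Final answer: 5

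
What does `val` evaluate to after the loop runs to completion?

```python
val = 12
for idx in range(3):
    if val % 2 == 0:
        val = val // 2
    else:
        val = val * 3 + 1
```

Let's trace through this code step by step.

Initialize: val = 12
Entering loop: for idx in range(3):
After iteration 1: idx = 0, val = 6
After iteration 2: idx = 1, val = 3
After iteration 3: idx = 2, val = 10
Loop ends.

Final answer: 10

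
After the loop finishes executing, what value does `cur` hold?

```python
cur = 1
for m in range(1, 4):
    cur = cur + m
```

Let's trace through this code step by step.

Initialize: cur = 1
Entering loop: for m in range(1, 4):
After iteration 1: m = 1, cur = 2
After iteration 2: m = 2, cur = 4
After iteration 3: m = 3, cur = 7
Loop ends.

Final answer: 7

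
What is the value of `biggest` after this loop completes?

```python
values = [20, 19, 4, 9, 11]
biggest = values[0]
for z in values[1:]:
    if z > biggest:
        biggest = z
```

Let's trace through this code step by step.

Initialize: values = [20, 19, 4, 9, 11]
Initialize: biggest = 20
Entering loop: for z in values[1:]:
After iteration 1: z = 19, biggest = 20
After iteration 2: z = 4, biggest = 20
After iteration 3: z = 9, biggest = 20
After iteration 4: z = 11, biggest = 20
Loop ends.

Final answer: 20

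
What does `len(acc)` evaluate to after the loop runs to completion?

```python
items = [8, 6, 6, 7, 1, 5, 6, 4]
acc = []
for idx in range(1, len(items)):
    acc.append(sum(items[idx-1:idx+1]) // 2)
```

Let's trace through this code step by step.

Initialize: items = [8, 6, 6, 7, 1, 5, 6, 4]
Initialize: acc = []
Entering loop: for idx in range(1, len(items)):
After iteration 1: idx = 1, acc = [7]
After iteration 2: idx = 2, acc = [7, 6]
After iteration 3: idx = 3, acc = [7, 6, 6]
After iteration 4: idx = 4, acc = [7, 6, 6, 4]
After iteration 5: idx = 5, acc = [7, 6, 6, 4, 3]
After iteration 6: idx = 6, acc = [7, 6, 6, 4, 3, 5]
After iteration 7: idx = 7, acc = [7, 6, 6, 4, 3, 5, 5]
Loop ends.
len(acc) = 7

Final answer: 7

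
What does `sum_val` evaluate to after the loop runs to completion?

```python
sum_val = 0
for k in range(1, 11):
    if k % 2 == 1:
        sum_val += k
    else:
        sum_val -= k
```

Let's trace through this code step by step.

Initialize: sum_val = 0
Entering loop: for k in range(1, 11):
After iteration 1: k = 1, sum_val = 1
After iteration 2: k = 2, sum_val = -1
After iteration 3: k = 3, sum_val = 2
After iteration 4: k = 4, sum_val = -2
After iteration 5: k = 5, sum_val = 3
After iteration 6: k = 6, sum_val = -3
After iteration 7: k = 7, sum_val = 4
After iteration 8: k = 8, sum_val = -4
After iteration 9: k = 9, sum_val = 5
After iteration 10: k = 10, sum_val = -5
Loop ends.

Final answer: -5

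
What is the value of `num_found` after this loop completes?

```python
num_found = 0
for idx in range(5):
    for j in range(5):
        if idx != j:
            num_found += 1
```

Let's trace through this code step by step.

Initialize: num_found = 0
Entering loop: for idx in range(5):
After iteration 1: idx = 0, num_found = 4
After iteration 2: idx = 1, num_found = 8
After iteration 3: idx = 2, num_found = 12
After iteration 4: idx = 3, num_found = 16
After iteration 5: idx = 4, num_found = 20
Loop ends.

Final answer: 20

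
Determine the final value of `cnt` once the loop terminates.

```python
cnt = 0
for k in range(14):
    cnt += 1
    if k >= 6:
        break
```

Let's trace through this code step by step.

Initialize: cnt = 0
Entering loop: for k in range(14):
After iteration 1: k = 0, cnt = 1
After iteration 2: k = 1, cnt = 2
After iteration 3: k = 2, cnt = 3
After iteration 4: k = 3, cnt = 4
After iteration 5: k = 4, cnt = 5
After iteration 6: k = 5, cnt = 6
After iteration 7: k = 6, cnt = 7
Loop ends.

Final answer: 7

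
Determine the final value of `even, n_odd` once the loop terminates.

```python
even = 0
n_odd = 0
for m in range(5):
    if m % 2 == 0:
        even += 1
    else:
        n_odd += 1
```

Let's trace through this code step by step.

Initialize: even = 0
Initialize: n_odd = 0
Entering loop: for m in range(5):
After iteration 1: m = 0, even = 1, n_odd = 0
After iteration 2: m = 1, even = 1, n_odd = 1
After iteration 3: m = 2, even = 2, n_odd = 1
After iteration 4: m = 3, even = 2, n_odd = 2
After iteration 5: m = 4, even = 3, n_odd = 2
Loop ends.

Final answer: 3, 2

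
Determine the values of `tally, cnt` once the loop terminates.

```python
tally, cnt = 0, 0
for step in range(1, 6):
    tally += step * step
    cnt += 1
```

Let's trace through this code step by step.

Initialize: tally = 0
Initialize: cnt = 0
Entering loop: for step in range(1, 6):
After iteration 1: step = 1, tally = 1, cnt = 1
After iteration 2: step = 2, tally = 5, cnt = 2
After iteration 3: step = 3, tally = 14, cnt = 3
After iteration 4: step = 4, tally = 30, cnt = 4
After iteration 5: step = 5, tally = 55, cnt = 5
Loop ends.

Final answer: 55, 5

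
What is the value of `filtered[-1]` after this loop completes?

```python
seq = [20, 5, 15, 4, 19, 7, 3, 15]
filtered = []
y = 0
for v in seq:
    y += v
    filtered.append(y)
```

Let's trace through this code step by step.

Initialize: seq = [20, 5, 15, 4, 19, 7, 3, 15]
Initialize: filtered = []
Initialize: y = 0
Entering loop: for v in seq:
After iteration 1: v = 20, filtered = [20], y = 20
After iteration 2: v = 5, filtered = [20, 25], y = 25
After iteration 3: v = 15, filtered = [20, 25, 40], y = 40
After iteration 4: v = 4, filtered = [20, 25, 40, 44], y = 44
After iteration 5: v = 19, filtered = [20, 25, 40, 44, 63], y = 63
After iteration 6: v = 7, filtered = [20, 25, 40, 44, 63, 70], y = 70
After iteration 7: v = 3, filtered = [20, 25, 40, 44, 63, 70, 73], y = 73
After iteration 8: v = 15, filtered = [20, 25, 40, 44, 63, 70, 73, 88], y = 88
Loop ends.
filtered[-1] = 88

Final answer: 88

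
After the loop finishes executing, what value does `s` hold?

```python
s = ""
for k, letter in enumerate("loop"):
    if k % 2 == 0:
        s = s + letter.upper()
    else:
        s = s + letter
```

Let's trace through this code step by step.

Initialize: s = ''
Entering loop: for k, letter in enumerate("loop"):
After iteration 1: k = 0, letter = 'l', s = 'L'
After iteration 2: k = 1, letter = 'o', s = 'Lo'
After iteration 3: k = 2, letter = 'o', s = 'LoO'
After iteration 4: k = 3, letter = 'p', s = 'LoOp'
Loop ends.

Final answer: 'LoOp'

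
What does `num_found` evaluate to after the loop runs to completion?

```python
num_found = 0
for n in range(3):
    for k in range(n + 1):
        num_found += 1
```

Let's trace through this code step by step.

Initialize: num_found = 0
Entering loop: for n in range(3):
After iteration 1: n = 0, num_found = 1, k = 0
After iteration 2: n = 1, num_found = 3, k = 1
After iteration 3: n = 2, num_found = 6, k = 2
Loop ends.

Final answer: 6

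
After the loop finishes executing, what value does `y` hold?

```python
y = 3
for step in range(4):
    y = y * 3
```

Let's trace through this code step by step.

Initialize: y = 3
Entering loop: for step in range(4):
After iteration 1: step = 0, y = 9
After iteration 2: step = 1, y = 27
After iteration 3: step = 2, y = 81
After iteration 4: step = 3, y = 243
Loop ends.

Final answer: 243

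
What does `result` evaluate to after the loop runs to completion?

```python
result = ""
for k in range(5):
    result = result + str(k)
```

Let's trace through this code step by step.

Initialize: result = ''
Entering loop: for k in range(5):
After iteration 1: k = 0, result = '0'
After iteration 2: k = 1, result = '01'
After iteration 3: k = 2, result = '012'
After iteration 4: k = 3, result = '0123'
After iteration 5: k = 4, result = '01234'
Loop ends.

Final answer: '01234'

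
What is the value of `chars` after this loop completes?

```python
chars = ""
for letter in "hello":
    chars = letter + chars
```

Let's trace through this code step by step.

Initialize: chars = ''
Entering loop: for letter in "hello":
After iteration 1: letter = 'h', chars = 'h'
After iteration 2: letter = 'e', chars = 'eh'
After iteration 3: letter = 'l', chars = 'leh'
After iteration 4: letter = 'l', chars = 'lleh'
After iteration 5: letter = 'o', chars = 'olleh'
Loop ends.

Final answer: 'olleh'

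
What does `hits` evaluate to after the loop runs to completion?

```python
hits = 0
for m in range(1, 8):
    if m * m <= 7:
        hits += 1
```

Let's trace through this code step by step.

Initialize: hits = 0
Entering loop: for m in range(1, 8):
After iteration 1: m = 1, hits = 1
After iteration 2: m = 2, hits = 2
After iteration 3: m = 3, hits = 2
After iteration 4: m = 4, hits = 2
After iteration 5: m = 5, hits = 2
After iteration 6: m = 6, hits = 2
After iteration 7: m = 7, hits = 2
Loop ends.

Final answer: 2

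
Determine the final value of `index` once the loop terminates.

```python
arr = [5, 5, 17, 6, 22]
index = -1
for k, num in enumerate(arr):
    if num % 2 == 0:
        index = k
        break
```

Let's trace through this code step by step.

Initialize: arr = [5, 5, 17, 6, 22]
Initialize: index = -1
Entering loop: for k, num in enumerate(arr):
After iteration 1: k = 0, num = 5, index = -1
After iteration 2: k = 1, num = 5, index = -1
After iteration 3: k = 2, num = 17, index = -1
After iteration 4: k = 3, num = 6, index = 3
Loop ends.

Final answer: 3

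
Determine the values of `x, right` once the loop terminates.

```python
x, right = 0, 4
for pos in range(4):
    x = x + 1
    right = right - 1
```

Let's trace through this code step by step.

Initialize: x = 0
Initialize: right = 4
Entering loop: for pos in range(4):
After iteration 1: pos = 0, x = 1, right = 3
After iteration 2: pos = 1, x = 2, right = 2
After iteration 3: pos = 2, x = 3, right = 1
After iteration 4: pos = 3, x = 4, right = 0
Loop ends.

Final answer: 4, 0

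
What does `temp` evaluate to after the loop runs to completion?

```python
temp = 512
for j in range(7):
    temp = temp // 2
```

Let's trace through this code step by step.

Initialize: temp = 512
Entering loop: for j in range(7):
After iteration 1: j = 0, temp = 256
After iteration 2: j = 1, temp = 128
After iteration 3: j = 2, temp = 64
After iteration 4: j = 3, temp = 32
After iteration 5: j = 4, temp = 16
After iteration 6: j = 5, temp = 8
After iteration 7: j = 6, temp = 4
Loop ends.

Final answer: 4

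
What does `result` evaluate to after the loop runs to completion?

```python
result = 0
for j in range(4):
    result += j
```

Let's trace through this code step by step.

Initialize: result = 0
Entering loop: for j in range(4):
After iteration 1: j = 0, result = 0
After iteration 2: j = 1, result = 1
After iteration 3: j = 2, result = 3
After iteration 4: j = 3, result = 6
Loop ends.

Final answer: 6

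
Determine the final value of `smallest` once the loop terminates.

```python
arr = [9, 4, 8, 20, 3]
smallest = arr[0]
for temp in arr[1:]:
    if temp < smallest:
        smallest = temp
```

Let's trace through this code step by step.

Initialize: arr = [9, 4, 8, 20, 3]
Initialize: smallest = 9
Entering loop: for temp in arr[1:]:
After iteration 1: temp = 4, smallest = 4
After iteration 2: temp = 8, smallest = 4
After iteration 3: temp = 20, smallest = 4
After iteration 4: temp = 3, smallest = 3
Loop ends.

Final answer: 3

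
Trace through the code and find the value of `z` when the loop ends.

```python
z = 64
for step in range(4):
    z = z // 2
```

Let's trace through this code step by step.

Initialize: z = 64
Entering loop: for step in range(4):
After iteration 1: step = 0, z = 32
After iteration 2: step = 1, z = 16
After iteration 3: step = 2, z = 8
After iteration 4: step = 3, z = 4
Loop ends.

Final answer: 4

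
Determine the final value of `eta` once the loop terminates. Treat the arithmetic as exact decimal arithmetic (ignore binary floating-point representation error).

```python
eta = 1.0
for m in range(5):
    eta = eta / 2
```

Let's trace through this code step by step.

Initialize: eta = 1.0
Entering loop: for m in range(5):
After iteration 1: m = 0, eta = 0.5
After iteration 2: m = 1, eta = 0.25
After iteration 3: m = 2, eta = 0.125
After iteration 4: m = 3, eta = 0.0625
After iteration 5: m = 4, eta = 0.03125
Loop ends.

Final answer: 0.03125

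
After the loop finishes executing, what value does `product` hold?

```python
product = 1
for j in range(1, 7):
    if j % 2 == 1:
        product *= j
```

Let's trace through this code step by step.

Initialize: product = 1
Entering loop: for j in range(1, 7):
After iteration 1: j = 1, product = 1
After iteration 2: j = 2, product = 1
After iteration 3: j = 3, product = 3
After iteration 4: j = 4, product = 3
After iteration 5: j = 5, product = 15
After iteration 6: j = 6, product = 15
Loop ends.

Final answer: 15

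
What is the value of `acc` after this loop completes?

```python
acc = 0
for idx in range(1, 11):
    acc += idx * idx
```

Let's trace through this code step by step.

Initialize: acc = 0
Entering loop: for idx in range(1, 11):
After iteration 1: idx = 1, acc = 1
After iteration 2: idx = 2, acc = 5
After iteration 3: idx = 3, acc = 14
After iteration 4: idx = 4, acc = 30
After iteration 5: idx = 5, acc = 55
After iteration 6: idx = 6, acc = 91
After iteration 7: idx = 7, acc = 140
After iteration 8: idx = 8, acc = 204
After iteration 9: idx = 9, acc = 285
After iteration 10: idx = 10, acc = 385
Loop ends.

Final answer: 385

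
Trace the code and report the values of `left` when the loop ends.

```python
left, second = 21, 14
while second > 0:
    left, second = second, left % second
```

Let's trace through this code step by step.

Initialize: left = 21
Initialize: second = 14
Entering loop: while second > 0:
After iteration 1: left = 14, second = 7
After iteration 2: left = 7, second = 0
Loop ends.

Final answer: 7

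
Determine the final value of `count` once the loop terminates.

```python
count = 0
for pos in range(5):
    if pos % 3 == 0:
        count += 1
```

Let's trace through this code step by step.

Initialize: count = 0
Entering loop: for pos in range(5):
After iteration 1: pos = 0, count = 1
After iteration 2: pos = 1, count = 1
After iteration 3: pos = 2, count = 1
After iteration 4: pos = 3, count = 2
After iteration 5: pos = 4, count = 2
Loop ends.

Final answer: 2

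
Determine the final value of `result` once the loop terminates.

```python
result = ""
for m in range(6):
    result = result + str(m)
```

Let's trace through this code step by step.

Initialize: result = ''
Entering loop: for m in range(6):
After iteration 1: m = 0, result = '0'
After iteration 2: m = 1, result = '01'
After iteration 3: m = 2, result = '012'
After iteration 4: m = 3, result = '0123'
After iteration 5: m = 4, result = '01234'
After iteration 6: m = 5, result = '012345'
Loop ends.

Final answer: '012345'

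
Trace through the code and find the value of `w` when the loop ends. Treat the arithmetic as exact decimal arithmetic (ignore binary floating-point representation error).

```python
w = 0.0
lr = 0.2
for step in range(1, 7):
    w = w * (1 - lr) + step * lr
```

Let's trace through this code step by step.

Initialize: w = 0.0
Initialize: lr = 0.2
Entering loop: for step in range(1, 7):
After iteration 1: step = 1, w = 0.2
After iteration 2: step = 2, w = 0.56
After iteration 3: step = 3, w = 1.048
After iteration 4: step = 4, w = 1.6384
After iteration 5: step = 5, w = 2.31072
After iteration 6: step = 6, w = 3.048576
Loop ends.

Final answer: 3.048576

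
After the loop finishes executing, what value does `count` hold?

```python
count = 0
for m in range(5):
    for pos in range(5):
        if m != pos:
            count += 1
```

Let's trace through this code step by step.

Initialize: count = 0
Entering loop: for m in range(5):
After iteration 1: m = 0, count = 4
After iteration 2: m = 1, count = 8
After iteration 3: m = 2, count = 12
After iteration 4: m = 3, count = 16
After iteration 5: m = 4, count = 20
Loop ends.

Final answer: 20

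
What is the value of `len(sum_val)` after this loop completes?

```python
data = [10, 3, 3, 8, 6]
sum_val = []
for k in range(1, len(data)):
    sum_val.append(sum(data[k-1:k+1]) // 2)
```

Let's trace through this code step by step.

Initialize: data = [10, 3, 3, 8, 6]
Initialize: sum_val = []
Entering loop: for k in range(1, len(data)):
After iteration 1: k = 1, sum_val = [6]
After iteration 2: k = 2, sum_val = [6, 3]
After iteration 3: k = 3, sum_val = [6, 3, 5]
After iteration 4: k = 4, sum_val = [6, 3, 5, 7]
Loop ends.
len(sum_val) = 4

Final answer: 4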